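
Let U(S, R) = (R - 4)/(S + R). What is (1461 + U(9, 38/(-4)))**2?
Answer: 2214144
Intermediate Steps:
U(S, R) = (-4 + R)/(R + S)
(1461 + U(9, 38/(-4)))**2 = (1461 + (-4 + 38/(-4))/(38/(-4) + 9))**2 = (1461 + (-4 + 38*(-1/4))/(38*(-1/4) + 9))**2 = (1461 + (-4 - 19/2)/(-19/2 + 9))**2 = (1461 - 27/2/(-1/2))**2 = (1461 - 2*(-27/2))**2 = (1461 + 27)**2 = 1488**2 = 2214144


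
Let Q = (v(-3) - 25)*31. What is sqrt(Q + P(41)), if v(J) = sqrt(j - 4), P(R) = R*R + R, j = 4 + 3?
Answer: sqrt(947 + 31*sqrt(3)) ≈ 31.634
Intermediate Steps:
j = 7
P(R) = R + R**2 (P(R) = R**2 + R = R + R**2)
v(J) = sqrt(3) (v(J) = sqrt(7 - 4) = sqrt(3))
Q = -775 + 31*sqrt(3) (Q = (sqrt(3) - 25)*31 = (-25 + sqrt(3))*31 = -775 + 31*sqrt(3) ≈ -721.31)
sqrt(Q + P(41)) = sqrt((-775 + 31*sqrt(3)) + 41*(1 + 41)) = sqrt((-775 + 31*sqrt(3)) + 41*42) = sqrt((-775 + 31*sqrt(3)) + 1722) = sqrt(947 + 31*sqrt(3))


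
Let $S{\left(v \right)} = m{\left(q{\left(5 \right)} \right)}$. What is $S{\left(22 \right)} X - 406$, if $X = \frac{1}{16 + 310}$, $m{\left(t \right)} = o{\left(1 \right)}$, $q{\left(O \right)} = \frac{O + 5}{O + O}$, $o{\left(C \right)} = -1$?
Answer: $- \frac{132357}{326} \approx -406.0$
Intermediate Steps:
$q{\left(O \right)} = \frac{5 + O}{2 O}$
$m{\left(t \right)} = -1$
$S{\left(v \right)} = -1$
$X = \frac{1}{326} \approx 0.0030675$
$S{\left(22 \right)} X - 406 = \left(-1\right) \frac{1}{326} - 406 = - \frac{1}{326} - 406 = - \frac{132357}{326}$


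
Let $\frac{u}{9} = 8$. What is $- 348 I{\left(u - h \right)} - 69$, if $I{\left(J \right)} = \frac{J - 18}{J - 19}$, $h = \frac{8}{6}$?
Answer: $- \frac{65679}{155} \approx -423.74$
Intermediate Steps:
$h = \frac{4}{3}$ ($h = 8 \cdot \frac{1}{6} = \frac{4}{3} \approx 1.3333$)
$u = 72$ ($u = 9 \cdot 8 = 72$)
$I{\left(J \right)} = \frac{-18 + J}{-19 + J}$
$- 348 I{\left(u - h \right)} - 69 = - 348 \frac{-18 + \left(72 - \frac{4}{3}\right)}{-19 + \left(72 - \frac{4}{3}\right)} - 69 = - 348 \frac{-18 + \frac{212}{3}}{-19 + \frac{212}{3}} - 69 = - 348 \frac{1}{\frac{155}{3}} \cdot \frac{158}{3} - 69 = - 348 \cdot \frac{3}{155} \cdot \frac{158}{3} - 69 = \left(-348\right) \frac{158}{155} - 69 = - \frac{54984}{155} - 69 = - \frac{65679}{155}$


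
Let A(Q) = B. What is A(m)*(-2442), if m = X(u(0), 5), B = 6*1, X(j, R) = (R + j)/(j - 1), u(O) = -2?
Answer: -14652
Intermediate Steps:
X(j, R) = (R + j)/(-1 + j)
B = 6
m = -1 (m = (5 - 2)/(-1 - 2) = 3/(-3) = -⅓*3 = -1)
A(Q) = 6
A(m)*(-2442) = 6*(-2442) = -14652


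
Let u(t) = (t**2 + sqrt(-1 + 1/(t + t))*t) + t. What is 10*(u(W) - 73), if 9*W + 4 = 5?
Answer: -59030/81 + 5*sqrt(14)/9 ≈ -726.69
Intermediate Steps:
W = 1/9 (W = -4/9 + (1/9)*5 = -4/9 + 5/9 = 1/9 ≈ 0.11111)
u(t) = t + t**2 + t*sqrt(-1 + 1/(2*t)) (u(t) = (t**2 + sqrt(-1 + 1/(2*t))*t) + t = (t**2 + t*sqrt(-1 + 1/(2*t))) + t = t + t**2 + t*sqrt(-1 + 1/(2*t)))
10*(u(W) - 73) = 10*((1 + 1/9 + sqrt(-4 + 2/(1/9))/2)/9 - 73) = 10*((1 + 1/9 + sqrt(-4 + 2*9)/2)/9 - 73) = 10*((1 + 1/9 + sqrt(-4 + 18)/2)/9 - 73) = 10*((1 + 1/9 + sqrt(14)/2)/9 - 73) = 10*((10/9 + sqrt(14)/2)/9 - 73) = 10*((10/81 + sqrt(14)/18) - 73) = 10*(-5903/81 + sqrt(14)/18) = -59030/81 + 5*sqrt(14)/9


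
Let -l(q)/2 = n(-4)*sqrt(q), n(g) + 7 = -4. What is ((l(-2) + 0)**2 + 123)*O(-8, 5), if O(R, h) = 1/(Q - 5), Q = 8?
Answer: -845/3 ≈ -281.67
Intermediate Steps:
n(g) = -11 (n(g) = -7 - 4 = -11)
O(R, h) = 1/3 (O(R, h) = 1/(8 - 5) = 1/3)
l(q) = 22*sqrt(q) (l(q) = -(-22)*sqrt(q) = 22*sqrt(q))
((l(-2) + 0)**2 + 123)*O(-8, 5) = ((22*sqrt(-2) + 0)**2 + 123)*(1/3) = ((22*(I*sqrt(2)) + 0)**2 + 123)*(1/3) = ((22*I*sqrt(2) + 0)**2 + 123)*(1/3) = ((22*I*sqrt(2))**2 + 123)*(1/3) = (-968 + 123)*(1/3) = -845*1/3 = -845/3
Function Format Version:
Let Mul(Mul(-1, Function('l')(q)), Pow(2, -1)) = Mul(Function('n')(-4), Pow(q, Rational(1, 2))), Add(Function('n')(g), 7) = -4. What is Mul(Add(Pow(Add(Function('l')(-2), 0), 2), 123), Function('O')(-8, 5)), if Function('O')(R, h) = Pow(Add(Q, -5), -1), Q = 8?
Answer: Rational(-845, 3) ≈ -281.67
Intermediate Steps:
Function('n')(g) = -11 (Function('n')(g) = Add(-7, -4) = -11)
Function('O')(R, h) = Rational(1, 3) (Function('O')(R, h) = Pow(Add(8, -5), -1) = Pow(3, -1) = Rational(1, 3))
Function('l')(q) = Mul(22, Pow(q, Rational(1, 2))) (Function('l')(q) = Mul(-2, Mul(-11, Pow(q, Rational(1, 2)))) = Mul(22, Pow(q, Rational(1, 2))))
Mul(Add(Pow(Add(Function('l')(-2), 0), 2), 123), Function('O')(-8, 5)) = Mul(Add(Pow(Add(Mul(22, Pow(-2, Rational(1, 2))), 0), 2), 123), Rational(1, 3)) = Mul(Add(Pow(Add(Mul(22, Mul(I, Pow(2, Rational(1, 2)))), 0), 2), 123), Rational(1, 3)) = Mul(Add(Pow(Add(Mul(22, I, Pow(2, Rational(1, 2))), 0), 2), 123), Rational(1, 3)) = Mul(Add(Pow(Mul(22, I, Pow(2, Rational(1, 2))), 2), 123), Rational(1, 3)) = Mul(Add(-968, 123), Rational(1, 3)) = Mul(-845, Rational(1, 3)) = Rational(-845, 3)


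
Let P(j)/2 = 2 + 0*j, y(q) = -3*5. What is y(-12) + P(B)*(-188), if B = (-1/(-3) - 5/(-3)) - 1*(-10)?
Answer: -767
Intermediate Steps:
y(q) = -15
B = 12 (B = (-1*(-⅓) - 5*(-⅓)) + 10 = (⅓ + 5/3) + 10 = 2 + 10 = 12)
P(j) = 4 (P(j) = 2*(2 + 0*j) = 2*(2 + 0) = 2*2 = 4)
y(-12) + P(B)*(-188) = -15 + 4*(-188) = -15 - 752 = -767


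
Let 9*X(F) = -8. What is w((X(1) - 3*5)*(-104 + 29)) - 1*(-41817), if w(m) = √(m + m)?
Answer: 41817 + 5*√858/3 ≈ 41866.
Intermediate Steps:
X(F) = -8/9 (X(F) = (⅑)*(-8) = -8/9)
w(m) = √2*√m (w(m) = √(2*m) = √2*√m)
w((X(1) - 3*5)*(-104 + 29)) - 1*(-41817) = √2*√((-8/9 - 3*5)*(-104 + 29)) - 1*(-41817) = √2*√((-8/9 - 15)*(-75)) + 41817 = √2*√(-143/9*(-75)) + 41817 = √2*√(3575/3) + 41817 = √2*(5*√429/3) + 41817 = 5*√858/3 + 41817 = 41817 + 5*√858/3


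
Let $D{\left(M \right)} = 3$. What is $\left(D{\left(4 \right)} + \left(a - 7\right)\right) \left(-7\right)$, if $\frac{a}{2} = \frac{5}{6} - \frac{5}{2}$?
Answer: $\frac{154}{3} \approx 51.333$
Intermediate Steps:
$a = - \frac{10}{3}$ ($a = 2 \left(\frac{5}{6} - \frac{5}{2}\right) = 2 \left(- \frac{5}{3}\right) = - \frac{10}{3} \approx -3.3333$)
$\left(D{\left(4 \right)} + \left(a - 7\right)\right) \left(-7\right) = \left(3 - \frac{31}{3}\right) \left(-7\right) = \left(- \frac{22}{3}\right) \left(-7\right) = \frac{154}{3}$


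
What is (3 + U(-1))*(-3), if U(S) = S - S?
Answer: -9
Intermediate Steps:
U(S) = 0
(3 + U(-1))*(-3) = (3 + 0)*(-3) = 3*(-3) = -9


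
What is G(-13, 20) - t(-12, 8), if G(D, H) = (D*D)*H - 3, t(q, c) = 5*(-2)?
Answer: 3387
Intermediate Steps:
t(q, c) = -10
G(D, H) = -3 + H*D² (G(D, H) = D²*H - 3 = H*D² - 3 = -3 + H*D²)
G(-13, 20) - t(-12, 8) = (-3 + 20*(-13)²) - 1*(-10) = (-3 + 20*169) + 10 = (-3 + 3380) + 10 = 3377 + 10 = 3387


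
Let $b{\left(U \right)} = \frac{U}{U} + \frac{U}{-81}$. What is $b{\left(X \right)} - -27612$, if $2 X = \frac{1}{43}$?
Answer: $\frac{192352157}{6966} \approx 27613.0$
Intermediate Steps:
$X = \frac{1}{86}$ ($X = \frac{1}{2 \cdot 43} = \frac{1}{2} \cdot \frac{1}{43} = \frac{1}{86} \approx 0.011628$)
$b{\left(U \right)} = 1 - \frac{U}{81}$ ($b{\left(U \right)} = 1 + U \left(- \frac{1}{81}\right) = 1 - \frac{U}{81}$)
$b{\left(X \right)} - -27612 = \left(1 - \frac{1}{6966}\right) - -27612 = \left(1 - \frac{1}{6966}\right) + 27612 = \frac{6965}{6966} + 27612 = \frac{192352157}{6966}$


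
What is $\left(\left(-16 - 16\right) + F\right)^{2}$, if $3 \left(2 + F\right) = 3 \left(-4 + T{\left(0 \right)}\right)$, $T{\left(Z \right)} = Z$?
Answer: $1444$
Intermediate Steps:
$F = -6$ ($F = -2 + \frac{3 \left(-4 + 0\right)}{3} = -2 + \frac{3 \left(-4\right)}{3} = -2 + \frac{1}{3} \left(-12\right) = -2 - 4 = -6$)
$\left(\left(-16 - 16\right) + F\right)^{2} = \left(\left(-16 - 16\right) - 6\right)^{2} = \left(-32 - 6\right)^{2} = \left(-38\right)^{2} = 1444$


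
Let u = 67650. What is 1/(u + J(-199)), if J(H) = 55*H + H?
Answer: 1/56506 ≈ 1.7697e-5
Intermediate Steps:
J(H) = 56*H
1/(u + J(-199)) = 1/(67650 + 56*(-199)) = 1/(67650 - 11144) = 1/56506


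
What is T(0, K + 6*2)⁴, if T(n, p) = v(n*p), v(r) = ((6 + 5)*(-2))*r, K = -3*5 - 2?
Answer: 0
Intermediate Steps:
K = -17 (K = -15 - 2 = -17)
v(r) = -22*r (v(r) = (11*(-2))*r = -22*r)
T(n, p) = -22*n*p
T(0, K + 6*2)⁴ = (-22*0*(-17 + 6*2))⁴ = (-22*0*(-17 + 12))⁴ = (-22*0*(-5))⁴ = 0⁴ = 0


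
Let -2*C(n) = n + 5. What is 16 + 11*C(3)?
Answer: -28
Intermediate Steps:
C(n) = -5/2 - n/2 (C(n) = -(n + 5)/2 = -(5 + n)/2 = -5/2 - n/2)
16 + 11*C(3) = 16 + 11*(-5/2 - 1/2*3) = 16 + 11*(-5/2 - 3/2) = 16 + 11*(-4) = 16 - 44 = -28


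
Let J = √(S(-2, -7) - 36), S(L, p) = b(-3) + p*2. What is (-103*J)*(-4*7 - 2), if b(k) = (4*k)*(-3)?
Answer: 3090*I*√14 ≈ 11562.0*I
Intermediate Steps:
b(k) = -12*k
S(L, p) = 36 + 2*p (S(L, p) = -12*(-3) + p*2 = 36 + 2*p)
J = I*√14 (J = √((36 + 2*(-7)) - 36) = √((36 - 14) - 36) = √(22 - 36) = √(-14) = I*√14 ≈ 3.7417*I)
(-103*J)*(-4*7 - 2) = (-103*I*√14)*(-4*7 - 2) = (-103*I*√14)*(-28 - 2) = -103*I*√14*(-30) = 3090*I*√14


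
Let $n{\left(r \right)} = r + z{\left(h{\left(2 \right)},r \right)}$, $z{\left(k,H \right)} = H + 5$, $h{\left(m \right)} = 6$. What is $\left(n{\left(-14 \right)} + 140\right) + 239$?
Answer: $356$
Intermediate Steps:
$z{\left(k,H \right)} = 5 + H$
$n{\left(r \right)} = 5 + 2 r$ ($n{\left(r \right)} = r + \left(5 + r\right) = 5 + 2 r$)
$\left(n{\left(-14 \right)} + 140\right) + 239 = \left(\left(5 + 2 \left(-14\right)\right) + 140\right) + 239 = \left(\left(5 - 28\right) + 140\right) + 239 = \left(-23 + 140\right) + 239 = 117 + 239 = 356$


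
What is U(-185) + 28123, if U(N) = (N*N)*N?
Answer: -6303502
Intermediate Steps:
U(N) = N³ (U(N) = N²*N = N³)
U(-185) + 28123 = (-185)³ + 28123 = -6331625 + 28123 = -6303502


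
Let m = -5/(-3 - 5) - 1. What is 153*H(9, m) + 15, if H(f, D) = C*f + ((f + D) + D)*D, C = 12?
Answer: 514101/32 ≈ 16066.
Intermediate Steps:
m = -3/8 (m = -5/(-8) - 1 = -5*(-1/8) - 1 = 5/8 - 1 = -3/8 ≈ -0.37500)
H(f, D) = 12*f + D*(f + 2*D) (H(f, D) = 12*f + ((f + D) + D)*D = 12*f + ((D + f) + D)*D = 12*f + (f + 2*D)*D = 12*f + D*(f + 2*D))
153*H(9, m) + 15 = 153*(2*(-3/8)**2 + 12*9 - 3/8*9) + 15 = 153*(2*(9/64) + 108 - 27/8) + 15 = 153*(9/32 + 108 - 27/8) + 15 = 153*(3357/32) + 15 = 513621/32 + 15 = 514101/32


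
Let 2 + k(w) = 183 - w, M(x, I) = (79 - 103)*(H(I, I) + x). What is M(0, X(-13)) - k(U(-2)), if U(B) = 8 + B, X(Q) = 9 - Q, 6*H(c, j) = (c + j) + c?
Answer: -439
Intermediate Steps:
H(c, j) = c/3 + j/6 (H(c, j) = ((c + j) + c)/6 = (j + 2*c)/6 = c/3 + j/6)
M(x, I) = -24*x - 12*I (M(x, I) = (79 - 103)*((I/3 + I/6) + x) = -24*(I/2 + x) = -24*(x + I/2) = -24*x - 12*I)
k(w) = 181 - w (k(w) = -2 + (183 - w) = 181 - w)
M(0, X(-13)) - k(U(-2)) = (-24*0 - 12*(9 - 1*(-13))) - (181 - (8 - 2)) = (0 - 12*(9 + 13)) - (181 - 1*6) = (0 - 12*22) - (181 - 6) = (0 - 264) - 1*175 = -264 - 175 = -439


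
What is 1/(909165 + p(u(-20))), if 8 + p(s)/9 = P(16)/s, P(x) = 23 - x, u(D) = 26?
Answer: 26/23636481 ≈ 1.1000e-6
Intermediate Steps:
p(s) = -72 + 63/s (p(s) = -72 + 9*((23 - 1*16)/s) = -72 + 9*((23 - 16)/s) = -72 + 9*(7/s) = -72 + 63/s)
1/(909165 + p(u(-20))) = 1/(909165 + (-72 + 63/26)) = 1/(909165 - 1809/26) = 1/(23636481/26) = 26/23636481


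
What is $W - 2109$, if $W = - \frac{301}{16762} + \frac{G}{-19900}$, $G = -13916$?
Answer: $- \frac{175814696027}{83390950} \approx -2108.3$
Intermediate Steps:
$W = \frac{56817523}{83390950}$ ($W = - \frac{301}{16762} - \frac{13916}{-19900} = \left(-301\right) \frac{1}{16762} - - \frac{3479}{4975} = - \frac{301}{16762} + \frac{3479}{4975} = \frac{56817523}{83390950} \approx 0.68134$)
$W - 2109 = \frac{56817523}{83390950} - 2109 = - \frac{175814696027}{83390950}$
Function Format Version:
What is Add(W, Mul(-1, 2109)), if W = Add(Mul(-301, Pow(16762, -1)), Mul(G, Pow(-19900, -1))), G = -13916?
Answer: Rational(-175814696027, 83390950) ≈ -2108.3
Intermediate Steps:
W = Rational(56817523, 83390950) (W = Add(Mul(-301, Pow(16762, -1)), Mul(-13916, Pow(-19900, -1))) = Add(Mul(-301, Rational(1, 16762)), Mul(-13916, Rational(-1, 19900))) = Add(Rational(-301, 16762), Rational(3479, 4975)) = Rational(56817523, 83390950) ≈ 0.68134)
Add(W, Mul(-1, 2109)) = Add(Rational(56817523, 83390950), Mul(-1, 2109)) = Add(Rational(56817523, 83390950), -2109) = Rational(-175814696027, 83390950)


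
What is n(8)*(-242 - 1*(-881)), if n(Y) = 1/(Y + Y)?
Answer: 639/16 ≈ 39.938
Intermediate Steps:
n(Y) = 1/(2*Y)
n(8)*(-242 - 1*(-881)) = ((½)/8)*(-242 - 1*(-881)) = ((½)*(⅛))*(-242 + 881) = (1/16)*639 = 639/16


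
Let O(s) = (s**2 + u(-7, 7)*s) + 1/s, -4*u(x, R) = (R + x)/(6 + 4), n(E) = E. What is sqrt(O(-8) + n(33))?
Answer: 5*sqrt(62)/4 ≈ 9.8425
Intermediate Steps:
u(x, R) = -R/40 - x/40 (u(x, R) = -(R + x)/(4*(6 + 4)) = -(R + x)/(4*10) = -(R/10 + x/10)/4 = -R/40 - x/40)
O(s) = 1/s + s**2 (O(s) = (s**2 + (-1/40*7 - 1/40*(-7))*s) + 1/s = (s**2 + (-7/40 + 7/40)*s) + 1/s = (s**2 + 0*s) + 1/s = (s**2 + 0) + 1/s = s**2 + 1/s = 1/s + s**2)
sqrt(O(-8) + n(33)) = sqrt((1 + (-8)**3)/(-8) + 33) = sqrt(-(1 - 512)/8 + 33) = sqrt(-1/8*(-511) + 33) = sqrt(511/8 + 33) = sqrt(775/8) = 5*sqrt(62)/4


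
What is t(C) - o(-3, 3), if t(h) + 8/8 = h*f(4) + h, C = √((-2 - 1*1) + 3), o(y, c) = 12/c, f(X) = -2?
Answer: -5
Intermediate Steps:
C = 0 (C = √((-2 - 1) + 3) = √(-3 + 3) = √0 = 0)
t(h) = -1 - h (t(h) = -1 + (h*(-2) + h) = -1 + (-2*h + h) = -1 - h)
t(C) - o(-3, 3) = (-1 - 1*0) - 12/3 = (-1 + 0) - 12/3 = -1 - 1*4 = -1 - 4 = -5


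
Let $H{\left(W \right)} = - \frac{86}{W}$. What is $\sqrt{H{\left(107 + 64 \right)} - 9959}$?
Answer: $\frac{55 i \sqrt{10697}}{57} \approx 99.797 i$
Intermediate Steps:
$\sqrt{H{\left(107 + 64 \right)} - 9959} = \sqrt{- \frac{86}{107 + 64} - 9959} = \sqrt{- \frac{86}{171} + \left(-18476 + 8517\right)} = \sqrt{\left(-86\right) \frac{1}{171} - 9959} = \sqrt{- \frac{86}{171} - 9959} = \sqrt{- \frac{1703075}{171}} = \frac{55 i \sqrt{10697}}{57}$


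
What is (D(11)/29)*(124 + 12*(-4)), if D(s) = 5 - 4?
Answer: 76/29 ≈ 2.6207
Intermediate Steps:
D(s) = 1
(D(11)/29)*(124 + 12*(-4)) = (1/29)*(124 + 12*(-4)) = (1*(1/29))*(124 - 48) = (1/29)*76 = 76/29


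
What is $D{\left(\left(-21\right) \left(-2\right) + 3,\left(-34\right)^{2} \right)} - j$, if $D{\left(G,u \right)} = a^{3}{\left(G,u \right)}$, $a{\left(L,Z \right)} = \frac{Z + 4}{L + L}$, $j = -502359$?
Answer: $\frac{367780607}{729} \approx 5.045 \cdot 10^{5}$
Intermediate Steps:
$a{\left(L,Z \right)} = \frac{4 + Z}{2 L}$
$D{\left(G,u \right)} = \frac{\left(4 + u\right)^{3}}{8 G^{3}}$ ($D{\left(G,u \right)} = \left(\frac{4 + u}{2 G}\right)^{3} = \frac{\left(4 + u\right)^{3}}{8 G^{3}}$)
$D{\left(\left(-21\right) \left(-2\right) + 3,\left(-34\right)^{2} \right)} - j = \frac{\left(4 + \left(-34\right)^{2}\right)^{3}}{8 \left(\left(-21\right) \left(-2\right) + 3\right)^{3}} - -502359 = \frac{\left(4 + 1156\right)^{3}}{8 \left(42 + 3\right)^{3}} + 502359 = \frac{1160^{3}}{8 \cdot 91125} + 502359 = \frac{1}{8} \cdot \frac{1}{91125} \cdot 1560896000 + 502359 = \frac{1560896}{729} + 502359 = \frac{367780607}{729}$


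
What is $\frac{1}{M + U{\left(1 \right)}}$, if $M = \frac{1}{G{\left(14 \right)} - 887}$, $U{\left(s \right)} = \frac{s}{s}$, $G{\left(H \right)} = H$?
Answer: $\frac{873}{872} \approx 1.0011$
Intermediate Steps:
$U{\left(s \right)} = 1$
$M = - \frac{1}{873}$ ($M = \frac{1}{14 - 887} = \frac{1}{-873} = - \frac{1}{873} \approx -0.0011455$)
$\frac{1}{M + U{\left(1 \right)}} = \frac{1}{- \frac{1}{873} + 1} = \frac{1}{\frac{872}{873}} = \frac{873}{872}$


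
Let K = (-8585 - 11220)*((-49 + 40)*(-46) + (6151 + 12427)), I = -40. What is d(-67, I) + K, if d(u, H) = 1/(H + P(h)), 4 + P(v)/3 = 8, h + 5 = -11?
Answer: -10531823681/28 ≈ -3.7614e+8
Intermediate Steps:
h = -16 (h = -5 - 11 = -16)
P(v) = 12 (P(v) = -12 + 3*8 = -12 + 24 = 12)
d(u, H) = 1/(12 + H) (d(u, H) = 1/(H + 12) = 1/(12 + H))
K = -376136560 (K = -19805*(-9*(-46) + 18578) = -19805*(414 + 18578) = -19805*18992 = -376136560)
d(-67, I) + K = 1/(12 - 40) - 376136560 = 1/(-28) - 376136560 = -1/28 - 376136560 = -10531823681/28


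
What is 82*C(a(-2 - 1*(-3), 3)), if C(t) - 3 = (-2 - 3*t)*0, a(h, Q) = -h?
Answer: 246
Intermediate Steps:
C(t) = 3 (C(t) = 3 + (-2 - 3*t)*0 = 3 + 0 = 3)
82*C(a(-2 - 1*(-3), 3)) = 82*3 = 246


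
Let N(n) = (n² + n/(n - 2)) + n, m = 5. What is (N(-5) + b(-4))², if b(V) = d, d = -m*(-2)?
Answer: 46225/49 ≈ 943.37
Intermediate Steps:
N(n) = n + n² + n/(-2 + n) (N(n) = (n² + n/(-2 + n)) + n = n + n² + n/(-2 + n))
d = 10 (d = -1*5*(-2) = -5*(-2) = 10)
b(V) = 10
(N(-5) + b(-4))² = (-5*(-1 + (-5)² - 1*(-5))/(-2 - 5) + 10)² = (-5*(-1 + 25 + 5)/(-7) + 10)² = (-5*(-⅐)*29 + 10)² = (145/7 + 10)² = (215/7)² = 46225/49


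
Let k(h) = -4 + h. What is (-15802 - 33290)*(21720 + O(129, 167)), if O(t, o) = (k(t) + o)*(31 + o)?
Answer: -3904581312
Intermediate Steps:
O(t, o) = (31 + o)*(-4 + o + t) (O(t, o) = ((-4 + t) + o)*(31 + o) = (-4 + o + t)*(31 + o) = (31 + o)*(-4 + o + t))
(-15802 - 33290)*(21720 + O(129, 167)) = (-15802 - 33290)*(21720 + (-124 + 167² + 27*167 + 31*129 + 167*129)) = -49092*(21720 + (-124 + 27889 + 4509 + 3999 + 21543)) = -49092*(21720 + 57816) = -49092*79536 = -3904581312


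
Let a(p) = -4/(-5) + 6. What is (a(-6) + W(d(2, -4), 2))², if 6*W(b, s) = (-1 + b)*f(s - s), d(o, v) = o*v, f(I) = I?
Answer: 1156/25 ≈ 46.240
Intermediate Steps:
W(b, s) = 0 (W(b, s) = ((-1 + b)*(s - s))/6 = ((-1 + b)*0)/6 = (⅙)*0 = 0)
a(p) = 34/5 (a(p) = -4*(-⅕) + 6 = ⅘ + 6 = 34/5)
(a(-6) + W(d(2, -4), 2))² = (34/5 + 0)² = (34/5)² = 1156/25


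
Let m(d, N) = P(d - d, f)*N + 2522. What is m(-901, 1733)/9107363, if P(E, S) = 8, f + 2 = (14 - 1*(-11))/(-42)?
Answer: 16386/9107363 ≈ 0.0017992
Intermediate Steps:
f = -109/42 (f = -2 + (14 - 1*(-11))/(-42) = -2 + (14 + 11)*(-1/42) = -2 + 25*(-1/42) = -2 - 25/42 = -109/42 ≈ -2.5952)
m(d, N) = 2522 + 8*N (m(d, N) = 8*N + 2522 = 2522 + 8*N)
m(-901, 1733)/9107363 = (2522 + 8*1733)/9107363 = (2522 + 13864)*(1/9107363) = 16386*(1/9107363) = 16386/9107363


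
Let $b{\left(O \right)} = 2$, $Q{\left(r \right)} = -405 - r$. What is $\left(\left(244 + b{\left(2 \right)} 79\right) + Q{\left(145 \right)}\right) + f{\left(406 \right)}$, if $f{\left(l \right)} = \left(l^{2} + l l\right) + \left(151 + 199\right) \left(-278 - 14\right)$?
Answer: $227324$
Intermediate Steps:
$f{\left(l \right)} = -102200 + 2 l^{2}$ ($f{\left(l \right)} = \left(l^{2} + l^{2}\right) + 350 \left(-292\right) = 2 l^{2} - 102200 = -102200 + 2 l^{2}$)
$\left(\left(244 + b{\left(2 \right)} 79\right) + Q{\left(145 \right)}\right) + f{\left(406 \right)} = \left(\left(244 + 2 \cdot 79\right) - 550\right) - \left(102200 - 2 \cdot 406^{2}\right) = \left(\left(244 + 158\right) - 550\right) + \left(-102200 + 2 \cdot 164836\right) = \left(402 - 550\right) + \left(-102200 + 329672\right) = -148 + 227472 = 227324$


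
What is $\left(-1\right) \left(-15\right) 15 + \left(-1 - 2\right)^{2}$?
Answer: $234$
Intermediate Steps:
$\left(-1\right) \left(-15\right) 15 + \left(-1 - 2\right)^{2} = 15 \cdot 15 + \left(-3\right)^{2} = 225 + 9 = 234$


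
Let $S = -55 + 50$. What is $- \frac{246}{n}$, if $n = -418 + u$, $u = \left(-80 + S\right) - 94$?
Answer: $\frac{82}{199} \approx 0.41206$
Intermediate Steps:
$S = -5$
$u = -179$ ($u = \left(-80 - 5\right) - 94 = -85 - 94 = -179$)
$n = -597$ ($n = -418 - 179 = -597$)
$- \frac{246}{n} = - \frac{246}{-597} = \left(-246\right) \left(- \frac{1}{597}\right) = \frac{82}{199}$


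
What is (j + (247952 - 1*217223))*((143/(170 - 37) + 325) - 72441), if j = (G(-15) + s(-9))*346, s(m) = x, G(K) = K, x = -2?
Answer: -238314658395/133 ≈ -1.7918e+9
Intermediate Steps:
s(m) = -2
j = -5882 (j = (-15 - 2)*346 = -17*346 = -5882)
(j + (247952 - 1*217223))*((143/(170 - 37) + 325) - 72441) = (-5882 + (247952 - 1*217223))*((143/(170 - 37) + 325) - 72441) = (-5882 + (247952 - 217223))*((143/133 + 325) - 72441) = (-5882 + 30729)*(((1/133)*143 + 325) - 72441) = 24847*((143/133 + 325) - 72441) = 24847*(43368/133 - 72441) = 24847*(-9591285/133) = -238314658395/133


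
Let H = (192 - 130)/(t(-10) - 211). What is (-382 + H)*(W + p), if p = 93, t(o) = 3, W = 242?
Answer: -13319265/104 ≈ -1.2807e+5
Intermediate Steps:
H = -31/104 (H = (192 - 130)/(3 - 211) = 62/(-208) = 62*(-1/208) = -31/104 ≈ -0.29808)
(-382 + H)*(W + p) = (-382 - 31/104)*(242 + 93) = -39759/104*335 = -13319265/104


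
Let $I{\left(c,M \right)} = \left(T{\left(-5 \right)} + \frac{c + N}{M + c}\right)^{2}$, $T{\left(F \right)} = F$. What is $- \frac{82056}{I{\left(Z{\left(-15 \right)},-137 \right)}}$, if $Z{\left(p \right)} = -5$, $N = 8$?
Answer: $- \frac{1654577184}{508369} \approx -3254.7$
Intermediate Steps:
$I{\left(c,M \right)} = \left(-5 + \frac{8 + c}{M + c}\right)^{2}$ ($I{\left(c,M \right)} = \left(-5 + \frac{c + 8}{M + c}\right)^{2} = \left(-5 + \frac{8 + c}{M + c}\right)^{2}$)
$- \frac{82056}{I{\left(Z{\left(-15 \right)},-137 \right)}} = - \frac{82056}{\frac{1}{\left(-137 - 5\right)^{2}} \left(8 - -685 - -20\right)^{2}} = - \frac{82056}{\frac{1}{20164} \left(8 + 685 + 20\right)^{2}} = - \frac{82056}{\frac{1}{20164} \cdot 713^{2}} = - \frac{82056}{\frac{1}{20164} \cdot 508369} = - \frac{82056}{\frac{508369}{20164}} = \left(-82056\right) \frac{20164}{508369} = - \frac{1654577184}{508369}$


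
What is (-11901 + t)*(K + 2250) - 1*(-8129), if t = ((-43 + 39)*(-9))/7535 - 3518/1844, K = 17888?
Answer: -832604369249952/3473635 ≈ -2.3969e+8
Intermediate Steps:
t = -13220873/6947270 (t = -4*(-9)*(1/7535) - 3518*1/1844 = 36*(1/7535) - 1759/922 = 36/7535 - 1759/922 = -13220873/6947270 ≈ -1.9030)
(-11901 + t)*(K + 2250) - 1*(-8129) = (-11901 - 13220873/6947270)*(17888 + 2250) - 1*(-8129) = -82692681143/6947270*20138 + 8129 = -832632606428867/3473635 + 8129 = -832604369249952/3473635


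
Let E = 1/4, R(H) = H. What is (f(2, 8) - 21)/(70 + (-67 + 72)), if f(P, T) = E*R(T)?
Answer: -19/75 ≈ -0.25333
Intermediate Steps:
E = 1/4 ≈ 0.25000
f(P, T) = T/4
(f(2, 8) - 21)/(70 + (-67 + 72)) = ((1/4)*8 - 21)/(70 + (-67 + 72)) = (2 - 21)/(70 + 5) = -19/75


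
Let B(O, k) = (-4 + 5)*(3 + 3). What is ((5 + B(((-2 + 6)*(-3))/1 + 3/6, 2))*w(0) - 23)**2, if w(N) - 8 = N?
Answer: 4225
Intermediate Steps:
B(O, k) = 6 (B(O, k) = 1*6 = 6)
w(N) = 8 + N
((5 + B(((-2 + 6)*(-3))/1 + 3/6, 2))*w(0) - 23)**2 = ((5 + 6)*(8 + 0) - 23)**2 = (11*8 - 23)**2 = (88 - 23)**2 = 65**2 = 4225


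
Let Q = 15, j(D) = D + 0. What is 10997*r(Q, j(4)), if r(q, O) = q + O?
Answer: 208943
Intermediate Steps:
j(D) = D
r(q, O) = O + q
10997*r(Q, j(4)) = 10997*(4 + 15) = 10997*19 = 208943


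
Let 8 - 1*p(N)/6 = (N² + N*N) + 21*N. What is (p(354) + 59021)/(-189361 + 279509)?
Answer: -1489327/90148 ≈ -16.521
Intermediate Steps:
p(N) = 48 - 126*N - 12*N² (p(N) = 48 - 6*((N² + N*N) + 21*N) = 48 - 6*((N² + N²) + 21*N) = 48 - 6*(2*N² + 21*N) = 48 + (-126*N - 12*N²) = 48 - 126*N - 12*N²)
(p(354) + 59021)/(-189361 + 279509) = ((48 - 126*354 - 12*354²) + 59021)/(-189361 + 279509) = ((48 - 44604 - 12*125316) + 59021)/90148 = ((48 - 44604 - 1503792) + 59021)*(1/90148) = (-1548348 + 59021)*(1/90148) = -1489327*1/90148 = -1489327/90148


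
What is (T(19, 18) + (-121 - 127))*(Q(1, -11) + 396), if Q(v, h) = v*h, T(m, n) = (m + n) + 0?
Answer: -81235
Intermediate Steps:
T(m, n) = m + n
Q(v, h) = h*v
(T(19, 18) + (-121 - 127))*(Q(1, -11) + 396) = ((19 + 18) + (-121 - 127))*(-11*1 + 396) = (37 - 248)*(-11 + 396) = -211*385 = -81235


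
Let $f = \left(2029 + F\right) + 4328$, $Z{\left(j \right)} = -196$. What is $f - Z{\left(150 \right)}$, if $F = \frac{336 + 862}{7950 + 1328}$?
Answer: $\frac{30399966}{4639} \approx 6553.1$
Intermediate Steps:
$F = \frac{599}{4639}$ ($F = \frac{1198}{9278} = 1198 \cdot \frac{1}{9278} = \frac{599}{4639} \approx 0.12912$)
$f = \frac{29490722}{4639}$ ($f = \left(2029 + \frac{599}{4639}\right) + 4328 = \frac{9413130}{4639} + 4328 = \frac{29490722}{4639} \approx 6357.1$)
$f - Z{\left(150 \right)} = \frac{29490722}{4639} - -196 = \frac{29490722}{4639} + 196 = \frac{30399966}{4639}$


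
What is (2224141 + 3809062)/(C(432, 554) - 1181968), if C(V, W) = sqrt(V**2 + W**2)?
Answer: -1782763220876/349261964871 - 6033203*sqrt(123385)/698523929742 ≈ -5.1074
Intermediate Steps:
(2224141 + 3809062)/(C(432, 554) - 1181968) = (2224141 + 3809062)/(sqrt(432**2 + 554**2) - 1181968) = 6033203/(sqrt(186624 + 306916) - 1181968) = 6033203/(sqrt(493540) - 1181968) = 6033203/(2*sqrt(123385) - 1181968) = 6033203/(-1181968 + 2*sqrt(123385))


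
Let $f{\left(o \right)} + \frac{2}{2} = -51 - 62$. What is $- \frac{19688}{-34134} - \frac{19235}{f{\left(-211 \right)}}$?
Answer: $\frac{109801987}{648546} \approx 169.3$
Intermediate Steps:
$f{\left(o \right)} = -114$ ($f{\left(o \right)} = -1 - 113 = -114$)
$- \frac{19688}{-34134} - \frac{19235}{f{\left(-211 \right)}} = - \frac{19688}{-34134} - \frac{19235}{-114} = \left(-19688\right) \left(- \frac{1}{34134}\right) - - \frac{19235}{114} = \frac{9844}{17067} + \frac{19235}{114} = \frac{109801987}{648546}$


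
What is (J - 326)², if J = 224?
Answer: 10404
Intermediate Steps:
(J - 326)² = (224 - 326)² = (-102)² = 10404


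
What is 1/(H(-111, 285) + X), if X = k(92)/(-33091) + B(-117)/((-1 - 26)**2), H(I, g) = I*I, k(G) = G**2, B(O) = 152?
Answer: 24123339/297222519395 ≈ 8.1163e-5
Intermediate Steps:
H(I, g) = I**2
X = -1140424/24123339 (X = 92**2/(-33091) + 152/((-1 - 26)**2) = 8464*(-1/33091) + 152/((-27)**2) = -8464/33091 + 152/729 = -1140424/24123339 ≈ -0.047275)
1/(H(-111, 285) + X) = 1/((-111)**2 - 1140424/24123339) = 1/(12321 - 1140424/24123339) = 1/(297222519395/24123339) = 24123339/297222519395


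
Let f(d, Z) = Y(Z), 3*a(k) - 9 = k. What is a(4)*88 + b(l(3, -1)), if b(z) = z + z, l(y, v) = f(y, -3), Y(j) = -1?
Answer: 1138/3 ≈ 379.33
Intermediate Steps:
a(k) = 3 + k/3
f(d, Z) = -1
l(y, v) = -1
b(z) = 2*z
a(4)*88 + b(l(3, -1)) = (3 + (1/3)*4)*88 + 2*(-1) = (3 + 4/3)*88 - 2 = (13/3)*88 - 2 = 1144/3 - 2 = 1138/3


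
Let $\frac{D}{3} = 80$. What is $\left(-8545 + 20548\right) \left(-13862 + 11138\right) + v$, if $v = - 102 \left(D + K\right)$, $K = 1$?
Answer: $-32720754$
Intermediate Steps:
$D = 240$ ($D = 3 \cdot 80 = 240$)
$v = -24582$ ($v = - 102 \left(240 + 1\right) = \left(-102\right) 241 = -24582$)
$\left(-8545 + 20548\right) \left(-13862 + 11138\right) + v = \left(-8545 + 20548\right) \left(-13862 + 11138\right) - 24582 = 12003 \left(-2724\right) - 24582 = -32696172 - 24582 = -32720754$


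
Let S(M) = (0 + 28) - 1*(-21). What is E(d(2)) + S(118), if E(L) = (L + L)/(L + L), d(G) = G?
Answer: 50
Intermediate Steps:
S(M) = 49 (S(M) = 28 + 21 = 49)
E(L) = 1 (E(L) = (2*L)/((2*L)) = (2*L)*(1/(2*L)) = 1)
E(d(2)) + S(118) = 1 + 49 = 50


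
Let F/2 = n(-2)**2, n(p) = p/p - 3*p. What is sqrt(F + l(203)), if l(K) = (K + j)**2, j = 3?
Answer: 3*sqrt(4726) ≈ 206.24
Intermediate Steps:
n(p) = 1 - 3*p
l(K) = (3 + K)**2 (l(K) = (K + 3)**2 = (3 + K)**2)
F = 98 (F = 2*(1 - 3*(-2))**2 = 2*(1 + 6)**2 = 2*7**2 = 2*49 = 98)
sqrt(F + l(203)) = sqrt(98 + (3 + 203)**2) = sqrt(98 + 206**2) = sqrt(98 + 42436) = sqrt(42534) = 3*sqrt(4726)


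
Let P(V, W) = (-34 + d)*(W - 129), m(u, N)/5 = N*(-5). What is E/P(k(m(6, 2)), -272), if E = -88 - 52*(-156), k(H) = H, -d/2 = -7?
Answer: 2006/2005 ≈ 1.0005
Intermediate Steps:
d = 14 (d = -2*(-7) = 14)
m(u, N) = -25*N (m(u, N) = 5*(N*(-5)) = 5*(-5*N) = -25*N)
E = 8024 (E = -88 + 8112 = 8024)
P(V, W) = 2580 - 20*W (P(V, W) = (-34 + 14)*(W - 129) = -20*(-129 + W) = 2580 - 20*W)
E/P(k(m(6, 2)), -272) = 8024/(2580 - 20*(-272)) = 8024/(2580 + 5440) = 8024/8020 = 8024*(1/8020) = 2006/2005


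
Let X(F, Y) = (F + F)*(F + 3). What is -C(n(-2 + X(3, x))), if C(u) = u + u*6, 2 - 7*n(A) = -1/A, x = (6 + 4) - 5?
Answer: -69/34 ≈ -2.0294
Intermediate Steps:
x = 5 (x = 10 - 5 = 5)
X(F, Y) = 2*F*(3 + F) (X(F, Y) = (2*F)*(3 + F) = 2*F*(3 + F))
n(A) = 2/7 + 1/(7*A) (n(A) = 2/7 - (-1)/(7*A) = 2/7 + 1/(7*A))
C(u) = 7*u (C(u) = u + 6*u = 7*u)
-C(n(-2 + X(3, x))) = -7*(1 + 2*(-2 + 2*3*(3 + 3)))/(7*(-2 + 2*3*(3 + 3))) = -7*(1 + 2*(-2 + 2*3*6))/(7*(-2 + 2*3*6)) = -7*(1 + 2*(-2 + 36))/(7*(-2 + 36)) = -7*(⅐)*(1 + 2*34)/34 = -7*(⅐)*(1/34)*(1 + 68) = -7*(⅐)*(1/34)*69 = -7*69/238 = -1*69/34 = -69/34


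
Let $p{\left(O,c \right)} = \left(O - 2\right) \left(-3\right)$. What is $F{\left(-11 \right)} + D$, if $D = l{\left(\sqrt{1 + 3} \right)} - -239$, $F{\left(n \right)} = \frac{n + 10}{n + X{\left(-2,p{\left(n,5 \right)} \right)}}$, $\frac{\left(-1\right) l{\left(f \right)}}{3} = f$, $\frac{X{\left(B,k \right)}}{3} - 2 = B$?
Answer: $\frac{2564}{11} \approx 233.09$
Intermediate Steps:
$p{\left(O,c \right)} = 6 - 3 O$ ($p{\left(O,c \right)} = \left(-2 + O\right) \left(-3\right) = 6 - 3 O$)
$X{\left(B,k \right)} = 6 + 3 B$
$l{\left(f \right)} = - 3 f$
$F{\left(n \right)} = \frac{10 + n}{n}$ ($F{\left(n \right)} = \frac{n + 10}{n + \left(6 + 3 \left(-2\right)\right)} = \frac{10 + n}{n + \left(6 - 6\right)} = \frac{10 + n}{n + 0} = \frac{10 + n}{n}$)
$D = 233$ ($D = - 3 \sqrt{1 + 3} - -239 = - 3 \sqrt{4} + 239 = \left(-3\right) 2 + 239 = -6 + 239 = 233$)
$F{\left(-11 \right)} + D = \frac{10 - 11}{-11} + 233 = \left(- \frac{1}{11}\right) \left(-1\right) + 233 = \frac{1}{11} + 233 = \frac{2564}{11}$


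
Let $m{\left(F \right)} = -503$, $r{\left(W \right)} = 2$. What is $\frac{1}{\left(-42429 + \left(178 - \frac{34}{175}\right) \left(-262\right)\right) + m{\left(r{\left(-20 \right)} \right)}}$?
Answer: $- \frac{175}{15665492} \approx -1.1171 \cdot 10^{-5}$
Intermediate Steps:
$\frac{1}{\left(-42429 + \left(178 - \frac{34}{175}\right) \left(-262\right)\right) + m{\left(r{\left(-20 \right)} \right)}} = \frac{1}{\left(-42429 + \left(178 - \frac{34}{175}\right) \left(-262\right)\right) - 503} = \frac{1}{\left(-42429 + \frac{31116}{175} \left(-262\right)\right) - 503} = \frac{1}{\left(-42429 - \frac{8152392}{175}\right) - 503} = \frac{1}{- \frac{15577467}{175} - 503} = \frac{1}{- \frac{15665492}{175}} = - \frac{175}{15665492}$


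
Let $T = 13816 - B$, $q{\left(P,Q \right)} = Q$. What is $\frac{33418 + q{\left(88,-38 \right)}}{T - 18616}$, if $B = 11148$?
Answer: $- \frac{8345}{3987} \approx -2.0931$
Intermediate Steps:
$T = 2668$ ($T = 13816 - 11148 = 2668$)
$\frac{33418 + q{\left(88,-38 \right)}}{T - 18616} = \frac{33418 - 38}{2668 - 18616} = \frac{33380}{-15948} = 33380 \left(- \frac{1}{15948}\right) = - \frac{8345}{3987}$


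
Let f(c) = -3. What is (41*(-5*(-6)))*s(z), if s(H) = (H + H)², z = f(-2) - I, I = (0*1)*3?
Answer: 44280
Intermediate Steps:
I = 0 (I = 0*3 = 0)
z = -3 (z = -3 - 1*0 = -3 + 0 = -3)
s(H) = 4*H² (s(H) = (2*H)² = 4*H²)
(41*(-5*(-6)))*s(z) = (41*(-5*(-6)))*(4*(-3)²) = (41*30)*(4*9) = 1230*36 = 44280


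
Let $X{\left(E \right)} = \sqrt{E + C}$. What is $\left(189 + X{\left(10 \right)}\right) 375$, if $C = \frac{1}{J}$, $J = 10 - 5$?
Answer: $70875 + 75 \sqrt{255} \approx 72073.0$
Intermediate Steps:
$J = 5$
$C = \frac{1}{5} \approx 0.2$
$X{\left(E \right)} = \sqrt{\frac{1}{5} + E}$ ($X{\left(E \right)} = \sqrt{E + \frac{1}{5}} = \sqrt{\frac{1}{5} + E}$)
$\left(189 + X{\left(10 \right)}\right) 375 = \left(189 + \frac{\sqrt{5 + 25 \cdot 10}}{5}\right) 375 = \left(189 + \frac{\sqrt{5 + 250}}{5}\right) 375 = \left(189 + \frac{\sqrt{255}}{5}\right) 375 = 70875 + 75 \sqrt{255}$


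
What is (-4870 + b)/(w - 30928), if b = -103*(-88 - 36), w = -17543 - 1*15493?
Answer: -3951/31982 ≈ -0.12354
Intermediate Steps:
w = -33036 (w = -17543 - 15493 = -33036)
b = 12772 (b = -103*(-124) = 12772)
(-4870 + b)/(w - 30928) = (-4870 + 12772)/(-33036 - 30928) = 7902/(-63964) = 7902*(-1/63964) = -3951/31982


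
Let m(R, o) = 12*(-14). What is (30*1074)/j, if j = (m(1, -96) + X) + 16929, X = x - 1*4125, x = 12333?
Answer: 10740/8323 ≈ 1.2904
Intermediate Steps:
m(R, o) = -168
X = 8208 (X = 12333 - 1*4125 = 12333 - 4125 = 8208)
j = 24969 (j = (-168 + 8208) + 16929 = 8040 + 16929 = 24969)
(30*1074)/j = (30*1074)/24969 = 32220*(1/24969) = 10740/8323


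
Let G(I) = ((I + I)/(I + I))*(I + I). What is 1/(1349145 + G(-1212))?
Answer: 1/1346721 ≈ 7.4254e-7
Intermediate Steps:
G(I) = 2*I (G(I) = ((2*I)/((2*I)))*(2*I) = ((2*I)*(1/(2*I)))*(2*I) = 1*(2*I) = 2*I)
1/(1349145 + G(-1212)) = 1/(1349145 + 2*(-1212)) = 1/(1349145 - 2424) = 1/1346721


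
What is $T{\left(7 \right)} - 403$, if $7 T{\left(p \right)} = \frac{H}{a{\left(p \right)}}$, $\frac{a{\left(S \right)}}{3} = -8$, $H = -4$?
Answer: $- \frac{16925}{42} \approx -402.98$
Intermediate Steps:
$a{\left(S \right)} = -24$ ($a{\left(S \right)} = 3 \left(-8\right) = -24$)
$T{\left(p \right)} = \frac{1}{42}$ ($T{\left(p \right)} = \frac{\left(-4\right) \frac{1}{-24}}{7} = \frac{\left(-4\right) \left(- \frac{1}{24}\right)}{7} = \frac{1}{7} \cdot \frac{1}{6} = \frac{1}{42}$)
$T{\left(7 \right)} - 403 = \frac{1}{42} - 403 = - \frac{16925}{42}$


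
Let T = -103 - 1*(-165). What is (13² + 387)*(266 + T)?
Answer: 182368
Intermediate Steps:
T = 62 (T = -103 + 165 = 62)
(13² + 387)*(266 + T) = (13² + 387)*(266 + 62) = (169 + 387)*328 = 556*328 = 182368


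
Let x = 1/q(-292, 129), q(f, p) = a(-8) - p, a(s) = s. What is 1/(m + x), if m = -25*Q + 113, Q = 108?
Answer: -137/354420 ≈ -0.00038655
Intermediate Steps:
m = -2587 (m = -25*108 + 113 = -2700 + 113 = -2587)
q(f, p) = -8 - p
x = -1/137 (x = 1/(-8 - 1*129) = 1/(-8 - 129) = 1/(-137) = -1/137 ≈ -0.0072993)
1/(m + x) = 1/(-2587 - 1/137) = 1/(-354420/137) = -137/354420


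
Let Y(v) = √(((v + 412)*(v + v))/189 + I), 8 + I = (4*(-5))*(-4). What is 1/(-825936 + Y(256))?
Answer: -19512738/16116272728315 - 3*√1867026/64465090913260 ≈ -1.2108e-6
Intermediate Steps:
I = 72 (I = -8 + (4*(-5))*(-4) = -8 - 20*(-4) = -8 + 80 = 72)
Y(v) = √(72 + 2*v*(412 + v)/189) (Y(v) = √(((v + 412)*(v + v))/189 + 72) = √(((412 + v)*(2*v))*(1/189) + 72) = √((2*v*(412 + v))*(1/189) + 72) = √(2*v*(412 + v)/189 + 72) = √(72 + 2*v*(412 + v)/189))
1/(-825936 + Y(256)) = 1/(-825936 + √(285768 + 42*256² + 17304*256)/63) = 1/(-825936 + √(285768 + 42*65536 + 4429824)/63) = 1/(-825936 + √(285768 + 2752512 + 4429824)/63) = 1/(-825936 + √7468104/63) = 1/(-825936 + (2*√1867026)/63) = 1/(-825936 + 2*√1867026/63)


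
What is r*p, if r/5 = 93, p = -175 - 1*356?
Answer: -246915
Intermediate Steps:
p = -531 (p = -175 - 356 = -531)
r = 465 (r = 5*93 = 465)
r*p = 465*(-531) = -246915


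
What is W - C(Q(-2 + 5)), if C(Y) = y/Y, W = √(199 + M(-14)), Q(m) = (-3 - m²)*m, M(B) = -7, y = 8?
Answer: 2/9 + 8*√3 ≈ 14.079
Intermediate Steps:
Q(m) = m*(-3 - m²)
W = 8*√3 (W = √(199 - 7) = √192 = 8*√3 ≈ 13.856)
C(Y) = 8/Y
W - C(Q(-2 + 5)) = 8*√3 - 8/((-(-2 + 5)*(3 + (-2 + 5)²))) = 8*√3 - 8/((-1*3*(3 + 3²))) = 8*√3 - 8/((-1*3*(3 + 9))) = 8*√3 - 8/((-1*3*12)) = 8*√3 - 8/(-36) = 8*√3 - 8*(-1)/36 = 8*√3 - 1*(-2/9) = 8*√3 + 2/9 = 2/9 + 8*√3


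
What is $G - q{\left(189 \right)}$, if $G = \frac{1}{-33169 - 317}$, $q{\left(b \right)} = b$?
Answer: $- \frac{6328855}{33486} \approx -189.0$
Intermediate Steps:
$G = - \frac{1}{33486}$ ($G = \frac{1}{-33486} = - \frac{1}{33486} \approx -2.9863 \cdot 10^{-5}$)
$G - q{\left(189 \right)} = - \frac{1}{33486} - 189 = - \frac{6328855}{33486}$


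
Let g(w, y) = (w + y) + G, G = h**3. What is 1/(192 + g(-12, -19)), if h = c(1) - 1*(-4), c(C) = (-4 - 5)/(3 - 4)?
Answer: 1/2358 ≈ 0.00042409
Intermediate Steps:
c(C) = 9 (c(C) = -9/(-1) = -9*(-1) = 9)
h = 13 (h = 9 - 1*(-4) = 9 + 4 = 13)
G = 2197 (G = 13**3 = 2197)
g(w, y) = 2197 + w + y (g(w, y) = (w + y) + 2197 = 2197 + w + y)
1/(192 + g(-12, -19)) = 1/(192 + (2197 - 12 - 19)) = 1/(192 + 2166) = 1/2358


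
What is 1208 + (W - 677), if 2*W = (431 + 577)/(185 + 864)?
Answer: 557523/1049 ≈ 531.48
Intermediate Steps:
W = 504/1049 (W = ((431 + 577)/(185 + 864))/2 = (1008/1049)/2 = (1008*(1/1049))/2 = (1/2)*(1008/1049) = 504/1049 ≈ 0.48046)
1208 + (W - 677) = 1208 + (504/1049 - 677) = 1208 - 709669/1049 = 557523/1049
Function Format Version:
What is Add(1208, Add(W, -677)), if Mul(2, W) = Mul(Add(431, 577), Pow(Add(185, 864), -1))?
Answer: Rational(557523, 1049) ≈ 531.48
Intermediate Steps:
W = Rational(504, 1049) (W = Mul(Rational(1, 2), Mul(Add(431, 577), Pow(Add(185, 864), -1))) = Mul(Rational(1, 2), Mul(1008, Pow(1049, -1))) = Mul(Rational(1, 2), Mul(1008, Rational(1, 1049))) = Mul(Rational(1, 2), Rational(1008, 1049)) = Rational(504, 1049) ≈ 0.48046)
Add(1208, Add(W, -677)) = Add(1208, Add(Rational(504, 1049), -677)) = Add(1208, Rational(-709669, 1049)) = Rational(557523, 1049)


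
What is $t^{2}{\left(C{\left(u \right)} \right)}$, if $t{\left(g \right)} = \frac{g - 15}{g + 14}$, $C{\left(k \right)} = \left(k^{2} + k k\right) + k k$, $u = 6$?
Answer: $\frac{8649}{14884} \approx 0.58109$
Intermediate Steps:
$C{\left(k \right)} = 3 k^{2}$ ($C{\left(k \right)} = \left(k^{2} + k^{2}\right) + k^{2} = 2 k^{2} + k^{2} = 3 k^{2}$)
$t{\left(g \right)} = \frac{-15 + g}{14 + g}$
$t^{2}{\left(C{\left(u \right)} \right)} = \left(\frac{-15 + 3 \cdot 6^{2}}{14 + 3 \cdot 6^{2}}\right)^{2} = \left(\frac{-15 + 3 \cdot 36}{14 + 3 \cdot 36}\right)^{2} = \left(\frac{-15 + 108}{14 + 108}\right)^{2} = \left(\frac{1}{122} \cdot 93\right)^{2} = \left(\frac{93}{122}\right)^{2} = \frac{8649}{14884}$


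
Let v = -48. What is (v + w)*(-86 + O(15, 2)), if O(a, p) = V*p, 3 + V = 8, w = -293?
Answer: 25916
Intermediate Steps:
V = 5 (V = -3 + 8 = 5)
O(a, p) = 5*p
(v + w)*(-86 + O(15, 2)) = (-48 - 293)*(-86 + 5*2) = -341*(-86 + 10) = -341*(-76) = 25916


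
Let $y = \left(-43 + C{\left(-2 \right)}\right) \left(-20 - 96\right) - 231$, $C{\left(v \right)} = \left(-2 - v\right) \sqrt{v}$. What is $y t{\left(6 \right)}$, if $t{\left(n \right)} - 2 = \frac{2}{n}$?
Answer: $\frac{33299}{3} \approx 11100.0$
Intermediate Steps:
$C{\left(v \right)} = \sqrt{v} \left(-2 - v\right)$
$t{\left(n \right)} = 2 + \frac{2}{n}$
$y = 4757$ ($y = \left(-43 + \sqrt{-2} \left(-2 - -2\right)\right) \left(-20 - 96\right) - 231 = \left(-43 + i \sqrt{2} \left(-2 + 2\right)\right) \left(-116\right) - 231 = \left(-43 + i \sqrt{2} \cdot 0\right) \left(-116\right) - 231 = \left(-43 + 0\right) \left(-116\right) - 231 = \left(-43\right) \left(-116\right) - 231 = 4988 - 231 = 4757$)
$y t{\left(6 \right)} = 4757 \left(2 + \frac{2}{6}\right) = 4757 \left(2 + 2 \cdot \frac{1}{6}\right) = 4757 \left(2 + \frac{1}{3}\right) = 4757 \cdot \frac{7}{3} = \frac{33299}{3}$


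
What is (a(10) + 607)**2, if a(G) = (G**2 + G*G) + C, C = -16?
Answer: 625681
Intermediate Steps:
a(G) = -16 + 2*G**2 (a(G) = (G**2 + G*G) - 16 = (G**2 + G**2) - 16 = 2*G**2 - 16 = -16 + 2*G**2)
(a(10) + 607)**2 = ((-16 + 2*10**2) + 607)**2 = ((-16 + 2*100) + 607)**2 = ((-16 + 200) + 607)**2 = (184 + 607)**2 = 791**2 = 625681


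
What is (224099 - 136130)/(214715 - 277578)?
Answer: -87969/62863 ≈ -1.3994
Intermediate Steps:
(224099 - 136130)/(214715 - 277578) = 87969/(-62863) = 87969*(-1/62863) = -87969/62863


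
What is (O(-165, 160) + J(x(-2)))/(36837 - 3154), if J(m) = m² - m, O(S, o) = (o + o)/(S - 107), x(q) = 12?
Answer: 2224/572611 ≈ 0.0038840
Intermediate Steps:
O(S, o) = 2*o/(-107 + S) (O(S, o) = (2*o)/(-107 + S) = 2*o/(-107 + S))
(O(-165, 160) + J(x(-2)))/(36837 - 3154) = (2*160/(-107 - 165) + 12*(-1 + 12))/(36837 - 3154) = (2*160/(-272) + 12*11)/33683 = (2*160*(-1/272) + 132)*(1/33683) = (-20/17 + 132)*(1/33683) = (2224/17)*(1/33683) = 2224/572611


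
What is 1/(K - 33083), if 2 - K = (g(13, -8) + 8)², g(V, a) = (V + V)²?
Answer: -1/500937 ≈ -1.9963e-6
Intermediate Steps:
g(V, a) = 4*V² (g(V, a) = (2*V)² = 4*V²)
K = -467854 (K = 2 - (4*13² + 8)² = 2 - (4*169 + 8)² = 2 - (676 + 8)² = 2 - 1*684² = 2 - 1*467856 = 2 - 467856 = -467854)
1/(K - 33083) = 1/(-467854 - 33083) = 1/(-500937) = -1/500937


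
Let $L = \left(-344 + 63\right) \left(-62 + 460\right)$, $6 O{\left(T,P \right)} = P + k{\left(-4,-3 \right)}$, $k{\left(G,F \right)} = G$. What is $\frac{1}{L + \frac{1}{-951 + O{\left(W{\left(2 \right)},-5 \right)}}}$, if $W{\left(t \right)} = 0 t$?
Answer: $- \frac{1905}{213051392} \approx -8.9415 \cdot 10^{-6}$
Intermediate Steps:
$W{\left(t \right)} = 0$
$O{\left(T,P \right)} = - \frac{2}{3} + \frac{P}{6}$ ($O{\left(T,P \right)} = \frac{P - 4}{6} = \frac{-4 + P}{6} = - \frac{2}{3} + \frac{P}{6}$)
$L = -111838$ ($L = \left(-281\right) 398 = -111838$)
$\frac{1}{L + \frac{1}{-951 + O{\left(W{\left(2 \right)},-5 \right)}}} = \frac{1}{-111838 + \frac{1}{-951 + \left(- \frac{2}{3} + \frac{1}{6} \left(-5\right)\right)}} = \frac{1}{-111838 + \frac{1}{-951 - \frac{3}{2}}} = \frac{1}{-111838 + \frac{1}{- \frac{1905}{2}}} = \frac{1}{-111838 - \frac{2}{1905}} = \frac{1}{- \frac{213051392}{1905}} = - \frac{1905}{213051392}$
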